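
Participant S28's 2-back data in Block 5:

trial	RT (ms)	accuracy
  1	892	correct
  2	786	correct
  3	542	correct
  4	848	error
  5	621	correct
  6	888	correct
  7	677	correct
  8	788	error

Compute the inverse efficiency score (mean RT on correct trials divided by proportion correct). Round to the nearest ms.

979 ms

Correct trials (n=6): 892, 786, 542, 621, 888, 677
Mean correct RT = 4406/6 = 734.3333 ms
Proportion correct = 6/8
IES = 734.3333 / (6/8) = 979.111 ms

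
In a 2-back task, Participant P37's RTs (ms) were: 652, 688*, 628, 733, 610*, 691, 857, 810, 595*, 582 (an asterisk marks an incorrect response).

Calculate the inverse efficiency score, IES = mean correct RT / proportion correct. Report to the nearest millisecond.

Correct trials (n=7): 652, 628, 733, 691, 857, 810, 582
Mean correct RT = 4953/7 = 707.5714 ms
Proportion correct = 7/10
IES = 707.5714 / (7/10) = 1010.816 ms

1011 ms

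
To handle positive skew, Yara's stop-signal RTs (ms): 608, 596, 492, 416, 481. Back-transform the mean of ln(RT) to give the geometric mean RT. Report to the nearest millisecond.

513 ms

ln(RT): 6.4102, 6.3902, 6.1985, 6.0307, 6.1759
Mean ln(RT) = 31.2054/5 = 6.24109
Geometric mean = exp(6.24109) = 513.42 ms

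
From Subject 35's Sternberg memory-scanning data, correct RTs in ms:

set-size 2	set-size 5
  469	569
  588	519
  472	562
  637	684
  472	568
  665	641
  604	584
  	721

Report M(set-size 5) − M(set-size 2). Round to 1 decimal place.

47.9 ms

M(set-size 2) = 3907/7 = 558.143
M(set-size 5) = 4848/8 = 606.000
Difference = 606.000 − 558.143 = 47.857 ms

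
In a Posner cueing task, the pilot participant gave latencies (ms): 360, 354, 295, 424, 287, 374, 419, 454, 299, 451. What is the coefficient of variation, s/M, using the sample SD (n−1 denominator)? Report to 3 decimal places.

n = 10, Σ = 3717, M = 371.7000
Σ(x−M)² = 36832.100; s = √(36832.100/9) = 63.9723
CV = 63.9723 / 371.7000 = 0.17211

0.172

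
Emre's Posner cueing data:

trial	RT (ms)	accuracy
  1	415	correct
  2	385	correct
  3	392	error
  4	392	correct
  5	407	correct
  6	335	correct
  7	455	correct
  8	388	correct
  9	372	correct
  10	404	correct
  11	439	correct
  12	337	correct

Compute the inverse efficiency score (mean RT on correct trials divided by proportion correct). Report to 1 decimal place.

429.3 ms

Correct trials (n=11): 415, 385, 392, 407, 335, 455, 388, 372, 404, 439, 337
Mean correct RT = 4329/11 = 393.5455 ms
Proportion correct = 11/12
IES = 393.5455 / (11/12) = 429.322 ms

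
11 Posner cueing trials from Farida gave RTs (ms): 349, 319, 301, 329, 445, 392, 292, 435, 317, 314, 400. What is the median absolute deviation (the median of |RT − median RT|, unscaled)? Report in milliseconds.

Sorted: 292, 301, 314, 317, 319, 329, 349, 392, 400, 435, 445 → median = 329
|x − 329|: 20, 10, 28, 0, 116, 63, 37, 106, 12, 15, 71
Sorted deviations: 0, 10, 12, 15, 20, 28, 37, 63, 71, 106, 116 → MAD = 28

28 ms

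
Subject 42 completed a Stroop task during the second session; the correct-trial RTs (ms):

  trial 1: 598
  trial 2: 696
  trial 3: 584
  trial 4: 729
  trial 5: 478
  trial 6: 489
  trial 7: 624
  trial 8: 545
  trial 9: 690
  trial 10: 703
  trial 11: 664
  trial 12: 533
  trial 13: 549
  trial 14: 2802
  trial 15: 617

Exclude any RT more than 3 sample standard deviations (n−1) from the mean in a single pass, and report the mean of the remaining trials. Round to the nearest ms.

607 ms

n = 15, ΣRT = 11301, M = 753.400
Σ(x−M)² = 4582937.60; s = √(4582937.60/14) = 572.147
Cutoffs: 753.400 ± 3·572.147 → [-963.0, 2469.8]
Outside: 2802 → excluded.
Retained (n=14): Σ = 8499, mean = 8499/14 = 607.071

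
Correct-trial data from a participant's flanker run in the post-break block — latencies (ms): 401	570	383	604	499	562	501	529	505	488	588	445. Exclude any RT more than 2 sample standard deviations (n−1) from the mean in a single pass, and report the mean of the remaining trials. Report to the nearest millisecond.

506 ms

n = 12, ΣRT = 6075, M = 506.250
Σ(x−M)² = 54362.25; s = √(54362.25/11) = 70.300
Cutoffs: 506.250 ± 2·70.300 → [365.7, 646.8]
No RTs fall outside the cutoffs; all 12 retained. Mean = 6075/12 = 506.250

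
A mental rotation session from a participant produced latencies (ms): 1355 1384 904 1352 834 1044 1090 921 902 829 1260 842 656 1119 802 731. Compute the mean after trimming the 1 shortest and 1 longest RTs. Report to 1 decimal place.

Sorted: 656, 731, 802, 829, 834, 842, 902, 904, 921, 1044, 1090, 1119, 1260, 1352, 1355, 1384
Drop lowest 1 (656) and highest 1 (1384)
Remaining (n=14): Σ = 13985, mean = 13985/14 = 998.929

998.9 ms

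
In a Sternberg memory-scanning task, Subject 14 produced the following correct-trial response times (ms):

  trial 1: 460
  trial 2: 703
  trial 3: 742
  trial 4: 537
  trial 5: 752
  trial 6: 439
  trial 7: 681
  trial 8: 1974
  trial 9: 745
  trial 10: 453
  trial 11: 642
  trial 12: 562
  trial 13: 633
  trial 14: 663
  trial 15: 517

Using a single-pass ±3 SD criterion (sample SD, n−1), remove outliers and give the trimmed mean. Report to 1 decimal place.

609.2 ms

n = 15, ΣRT = 10503, M = 700.200
Σ(x−M)² = 1904992.40; s = √(1904992.40/14) = 368.878
Cutoffs: 700.200 ± 3·368.878 → [-406.4, 1806.8]
Outside: 1974 → excluded.
Retained (n=14): Σ = 8529, mean = 8529/14 = 609.214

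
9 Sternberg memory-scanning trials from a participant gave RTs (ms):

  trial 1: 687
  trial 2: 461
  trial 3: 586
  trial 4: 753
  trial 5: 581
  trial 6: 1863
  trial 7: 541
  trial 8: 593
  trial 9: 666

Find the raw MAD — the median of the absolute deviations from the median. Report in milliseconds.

73 ms

Sorted: 461, 541, 581, 586, 593, 666, 687, 753, 1863 → median = 593
|x − 593|: 94, 132, 7, 160, 12, 1270, 52, 0, 73
Sorted deviations: 0, 7, 12, 52, 73, 94, 132, 160, 1270 → MAD = 73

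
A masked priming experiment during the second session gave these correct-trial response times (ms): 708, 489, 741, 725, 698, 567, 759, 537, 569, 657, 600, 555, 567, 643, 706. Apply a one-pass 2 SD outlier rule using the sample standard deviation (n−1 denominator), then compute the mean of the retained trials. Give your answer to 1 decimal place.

634.7 ms

n = 15, ΣRT = 9521, M = 634.733
Σ(x−M)² = 101746.93; s = √(101746.93/14) = 85.250
Cutoffs: 634.733 ± 2·85.250 → [464.2, 805.2]
No RTs fall outside the cutoffs; all 15 retained. Mean = 9521/15 = 634.733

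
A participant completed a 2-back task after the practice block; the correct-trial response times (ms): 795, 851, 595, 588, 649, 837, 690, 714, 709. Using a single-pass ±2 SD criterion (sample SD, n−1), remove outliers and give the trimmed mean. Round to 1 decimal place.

n = 9, ΣRT = 6428, M = 714.222
Σ(x−M)² = 75321.56; s = √(75321.56/8) = 97.032
Cutoffs: 714.222 ± 2·97.032 → [520.2, 908.3]
No RTs fall outside the cutoffs; all 9 retained. Mean = 6428/9 = 714.222

714.2 ms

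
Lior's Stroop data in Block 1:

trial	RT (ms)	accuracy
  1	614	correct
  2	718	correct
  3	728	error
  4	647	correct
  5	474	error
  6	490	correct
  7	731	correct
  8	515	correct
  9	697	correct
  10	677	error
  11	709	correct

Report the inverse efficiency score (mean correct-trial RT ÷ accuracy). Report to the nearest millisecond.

880 ms

Correct trials (n=8): 614, 718, 647, 490, 731, 515, 697, 709
Mean correct RT = 5121/8 = 640.1250 ms
Proportion correct = 8/11
IES = 640.1250 / (8/11) = 880.172 ms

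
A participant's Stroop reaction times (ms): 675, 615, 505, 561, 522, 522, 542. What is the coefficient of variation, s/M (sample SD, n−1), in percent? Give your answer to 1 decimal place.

n = 7, Σ = 3942, M = 563.1429
Σ(x−M)² = 22418.857; s = √(22418.857/6) = 61.1267
CV = 61.1267 / 563.1429 = 0.10855 = 10.855%

10.9%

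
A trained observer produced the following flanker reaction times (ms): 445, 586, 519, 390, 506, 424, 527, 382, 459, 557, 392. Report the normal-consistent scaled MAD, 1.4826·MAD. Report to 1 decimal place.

99.3 ms

Sorted: 382, 390, 392, 424, 445, 459, 506, 519, 527, 557, 586 → median = 459
|x − 459| sorted: 0, 14, 35, 47, 60, 67, 68, 69, 77, 98, 127 → MAD = 67
Robust SD ≈ 1.4826 × 67 = 99.334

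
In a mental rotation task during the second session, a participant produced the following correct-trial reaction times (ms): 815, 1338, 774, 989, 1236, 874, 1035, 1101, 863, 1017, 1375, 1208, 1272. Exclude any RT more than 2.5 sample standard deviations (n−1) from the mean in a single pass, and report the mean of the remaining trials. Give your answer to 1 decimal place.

n = 13, ΣRT = 13897, M = 1069.000
Σ(x−M)² = 497702.00; s = √(497702.00/12) = 203.655
Cutoffs: 1069.000 ± 2.5·203.655 → [559.9, 1578.1]
No RTs fall outside the cutoffs; all 13 retained. Mean = 13897/13 = 1069.000

1069.0 ms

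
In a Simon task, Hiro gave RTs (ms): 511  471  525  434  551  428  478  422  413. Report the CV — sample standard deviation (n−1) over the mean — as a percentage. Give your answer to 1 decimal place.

10.6%

n = 9, Σ = 4233, M = 470.3333
Σ(x−M)² = 19944.000; s = √(19944.000/8) = 49.9300
CV = 49.9300 / 470.3333 = 0.10616 = 10.616%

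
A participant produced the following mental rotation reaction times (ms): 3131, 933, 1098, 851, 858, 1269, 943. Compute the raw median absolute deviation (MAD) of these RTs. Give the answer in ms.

Sorted: 851, 858, 933, 943, 1098, 1269, 3131 → median = 943
|x − 943|: 2188, 10, 155, 92, 85, 326, 0
Sorted deviations: 0, 10, 85, 92, 155, 326, 2188 → MAD = 92

92 ms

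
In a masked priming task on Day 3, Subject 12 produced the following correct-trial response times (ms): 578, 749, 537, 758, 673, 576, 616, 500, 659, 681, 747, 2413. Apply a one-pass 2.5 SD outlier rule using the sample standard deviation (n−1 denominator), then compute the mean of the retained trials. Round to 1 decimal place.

643.1 ms

n = 12, ΣRT = 9487, M = 790.583
Σ(x−M)² = 2950534.92; s = √(2950534.92/11) = 517.910
Cutoffs: 790.583 ± 2.5·517.910 → [-504.2, 2085.4]
Outside: 2413 → excluded.
Retained (n=11): Σ = 7074, mean = 7074/11 = 643.091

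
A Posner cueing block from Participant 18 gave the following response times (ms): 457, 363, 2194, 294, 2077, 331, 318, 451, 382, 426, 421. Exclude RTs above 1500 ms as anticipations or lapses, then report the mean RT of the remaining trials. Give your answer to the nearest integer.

Excluded: 2077, 2194
Retained (n=9): Σ = 3443
Mean = 3443/9 = 382.5556

383 ms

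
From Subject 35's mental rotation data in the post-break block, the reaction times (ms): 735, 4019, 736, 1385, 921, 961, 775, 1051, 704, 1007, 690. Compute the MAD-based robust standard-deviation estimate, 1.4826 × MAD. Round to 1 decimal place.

Sorted: 690, 704, 735, 736, 775, 921, 961, 1007, 1051, 1385, 4019 → median = 921
|x − 921| sorted: 0, 40, 86, 130, 146, 185, 186, 217, 231, 464, 3098 → MAD = 185
Robust SD ≈ 1.4826 × 185 = 274.281

274.3 ms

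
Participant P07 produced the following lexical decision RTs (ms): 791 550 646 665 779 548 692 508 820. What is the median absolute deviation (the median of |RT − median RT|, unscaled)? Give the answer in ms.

Sorted: 508, 548, 550, 646, 665, 692, 779, 791, 820 → median = 665
|x − 665|: 126, 115, 19, 0, 114, 117, 27, 157, 155
Sorted deviations: 0, 19, 27, 114, 115, 117, 126, 155, 157 → MAD = 115

115 ms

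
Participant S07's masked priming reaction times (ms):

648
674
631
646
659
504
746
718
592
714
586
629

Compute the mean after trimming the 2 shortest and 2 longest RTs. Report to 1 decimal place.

649.1 ms

Sorted: 504, 586, 592, 629, 631, 646, 648, 659, 674, 714, 718, 746
Drop lowest 2 (504, 586) and highest 2 (718, 746)
Remaining (n=8): Σ = 5193, mean = 5193/8 = 649.125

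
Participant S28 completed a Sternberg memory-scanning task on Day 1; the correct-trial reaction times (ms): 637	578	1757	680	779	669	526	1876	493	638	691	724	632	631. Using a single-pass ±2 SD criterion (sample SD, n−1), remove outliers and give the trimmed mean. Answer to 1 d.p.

639.8 ms

n = 14, ΣRT = 11311, M = 807.929
Σ(x−M)² = 2450610.93; s = √(2450610.93/13) = 434.176
Cutoffs: 807.929 ± 2·434.176 → [-60.4, 1676.3]
Outside: 1757, 1876 → excluded.
Retained (n=12): Σ = 7678, mean = 7678/12 = 639.833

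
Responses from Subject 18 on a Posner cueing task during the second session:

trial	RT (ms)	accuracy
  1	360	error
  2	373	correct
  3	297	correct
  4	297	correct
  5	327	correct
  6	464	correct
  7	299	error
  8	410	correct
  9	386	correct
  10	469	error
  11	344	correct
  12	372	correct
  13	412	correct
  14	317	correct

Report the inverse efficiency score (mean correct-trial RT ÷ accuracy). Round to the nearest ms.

463 ms

Correct trials (n=11): 373, 297, 297, 327, 464, 410, 386, 344, 372, 412, 317
Mean correct RT = 3999/11 = 363.5455 ms
Proportion correct = 11/14
IES = 363.5455 / (11/14) = 462.694 ms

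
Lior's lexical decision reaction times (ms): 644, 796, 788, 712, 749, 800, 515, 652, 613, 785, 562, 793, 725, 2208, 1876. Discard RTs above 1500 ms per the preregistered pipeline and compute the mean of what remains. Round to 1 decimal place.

702.6 ms

Excluded: 1876, 2208
Retained (n=13): Σ = 9134
Mean = 9134/13 = 702.6154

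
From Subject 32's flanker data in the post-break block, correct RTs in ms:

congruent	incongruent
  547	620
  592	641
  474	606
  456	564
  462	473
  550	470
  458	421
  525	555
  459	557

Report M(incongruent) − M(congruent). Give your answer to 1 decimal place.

42.7 ms

M(congruent) = 4523/9 = 502.556
M(incongruent) = 4907/9 = 545.222
Difference = 545.222 − 502.556 = 42.667 ms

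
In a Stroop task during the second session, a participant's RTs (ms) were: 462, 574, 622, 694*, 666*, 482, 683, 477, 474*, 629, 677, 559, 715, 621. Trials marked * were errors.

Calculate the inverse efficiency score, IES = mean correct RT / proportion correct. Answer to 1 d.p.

Correct trials (n=11): 462, 574, 622, 482, 683, 477, 629, 677, 559, 715, 621
Mean correct RT = 6501/11 = 591.0000 ms
Proportion correct = 11/14
IES = 591.0000 / (11/14) = 752.182 ms

752.2 ms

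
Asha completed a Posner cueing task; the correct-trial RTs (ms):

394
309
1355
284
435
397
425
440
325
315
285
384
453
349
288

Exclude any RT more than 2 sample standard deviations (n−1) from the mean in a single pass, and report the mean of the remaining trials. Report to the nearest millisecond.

n = 15, ΣRT = 6438, M = 429.200
Σ(x−M)² = 968752.40; s = √(968752.40/14) = 263.052
Cutoffs: 429.200 ± 2·263.052 → [-96.9, 955.3]
Outside: 1355 → excluded.
Retained (n=14): Σ = 5083, mean = 5083/14 = 363.071

363 ms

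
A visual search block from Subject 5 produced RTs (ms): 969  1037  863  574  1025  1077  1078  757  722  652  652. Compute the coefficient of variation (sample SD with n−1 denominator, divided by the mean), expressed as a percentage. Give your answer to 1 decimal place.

22.3%

n = 11, Σ = 9406, M = 855.0909
Σ(x−M)² = 362768.909; s = √(362768.909/10) = 190.4649
CV = 190.4649 / 855.0909 = 0.22274 = 22.274%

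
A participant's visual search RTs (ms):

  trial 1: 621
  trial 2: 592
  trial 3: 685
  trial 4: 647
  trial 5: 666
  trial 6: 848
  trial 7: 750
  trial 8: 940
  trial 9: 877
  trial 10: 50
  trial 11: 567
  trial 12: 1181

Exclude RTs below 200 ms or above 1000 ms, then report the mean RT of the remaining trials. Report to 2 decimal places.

Excluded: 50, 1181
Retained (n=10): Σ = 7193
Mean = 7193/10 = 719.3000

719.30 ms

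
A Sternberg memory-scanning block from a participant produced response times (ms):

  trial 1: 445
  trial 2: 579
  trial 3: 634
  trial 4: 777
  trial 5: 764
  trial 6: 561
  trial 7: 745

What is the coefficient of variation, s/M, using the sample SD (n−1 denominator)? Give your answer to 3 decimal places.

n = 7, Σ = 4505, M = 643.5714
Σ(x−M)² = 93103.714; s = √(93103.714/6) = 124.5684
CV = 124.5684 / 643.5714 = 0.19356

0.194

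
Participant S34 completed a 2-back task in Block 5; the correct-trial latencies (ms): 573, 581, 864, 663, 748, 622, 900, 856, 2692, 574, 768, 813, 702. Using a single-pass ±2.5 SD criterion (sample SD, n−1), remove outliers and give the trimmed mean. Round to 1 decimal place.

722.0 ms

n = 13, ΣRT = 11356, M = 873.538
Σ(x−M)² = 3741113.23; s = √(3741113.23/12) = 558.354
Cutoffs: 873.538 ± 2.5·558.354 → [-522.3, 2269.4]
Outside: 2692 → excluded.
Retained (n=12): Σ = 8664, mean = 8664/12 = 722.000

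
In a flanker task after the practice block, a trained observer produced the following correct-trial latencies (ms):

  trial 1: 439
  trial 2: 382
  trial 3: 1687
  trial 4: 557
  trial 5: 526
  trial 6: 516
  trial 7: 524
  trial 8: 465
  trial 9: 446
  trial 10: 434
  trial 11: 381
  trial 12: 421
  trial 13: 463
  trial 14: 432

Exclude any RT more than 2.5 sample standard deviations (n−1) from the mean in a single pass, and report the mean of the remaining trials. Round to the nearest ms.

460 ms

n = 14, ΣRT = 7673, M = 548.071
Σ(x−M)² = 1433910.93; s = √(1433910.93/13) = 332.116
Cutoffs: 548.071 ± 2.5·332.116 → [-282.2, 1378.4]
Outside: 1687 → excluded.
Retained (n=13): Σ = 5986, mean = 5986/13 = 460.462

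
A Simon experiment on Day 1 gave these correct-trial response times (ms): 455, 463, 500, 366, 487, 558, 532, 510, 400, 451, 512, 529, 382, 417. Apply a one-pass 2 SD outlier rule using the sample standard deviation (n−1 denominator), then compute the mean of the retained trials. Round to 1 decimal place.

468.7 ms

n = 14, ΣRT = 6562, M = 468.714
Σ(x−M)² = 46502.86; s = √(46502.86/13) = 59.809
Cutoffs: 468.714 ± 2·59.809 → [349.1, 588.3]
No RTs fall outside the cutoffs; all 14 retained. Mean = 6562/14 = 468.714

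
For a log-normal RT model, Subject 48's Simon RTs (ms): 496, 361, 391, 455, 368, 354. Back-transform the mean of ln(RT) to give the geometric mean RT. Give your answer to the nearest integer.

401 ms

ln(RT): 6.2066, 5.8889, 5.9687, 6.1203, 5.9081, 5.8693
Mean ln(RT) = 35.9618/6 = 5.99364
Geometric mean = exp(5.99364) = 400.87 ms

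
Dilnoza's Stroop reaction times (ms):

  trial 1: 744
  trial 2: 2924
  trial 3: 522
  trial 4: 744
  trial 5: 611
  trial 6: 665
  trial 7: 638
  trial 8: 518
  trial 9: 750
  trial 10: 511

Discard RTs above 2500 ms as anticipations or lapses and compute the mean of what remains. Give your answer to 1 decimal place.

633.7 ms

Excluded: 2924
Retained (n=9): Σ = 5703
Mean = 5703/9 = 633.6667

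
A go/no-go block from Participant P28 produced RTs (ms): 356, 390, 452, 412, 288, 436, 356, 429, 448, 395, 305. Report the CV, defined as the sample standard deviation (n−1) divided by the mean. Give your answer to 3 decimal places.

0.144

n = 11, Σ = 4267, M = 387.9091
Σ(x−M)² = 31246.909; s = √(31246.909/10) = 55.8989
CV = 55.8989 / 387.9091 = 0.14410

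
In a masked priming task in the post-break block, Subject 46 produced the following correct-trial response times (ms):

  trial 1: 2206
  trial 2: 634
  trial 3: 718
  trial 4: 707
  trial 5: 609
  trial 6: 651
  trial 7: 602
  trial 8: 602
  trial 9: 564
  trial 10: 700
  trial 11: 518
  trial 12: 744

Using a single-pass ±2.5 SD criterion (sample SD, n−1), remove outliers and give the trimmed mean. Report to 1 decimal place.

n = 12, ΣRT = 9255, M = 771.250
Σ(x−M)² = 2295292.25; s = √(2295292.25/11) = 456.796
Cutoffs: 771.250 ± 2.5·456.796 → [-370.7, 1913.2]
Outside: 2206 → excluded.
Retained (n=11): Σ = 7049, mean = 7049/11 = 640.818

640.8 ms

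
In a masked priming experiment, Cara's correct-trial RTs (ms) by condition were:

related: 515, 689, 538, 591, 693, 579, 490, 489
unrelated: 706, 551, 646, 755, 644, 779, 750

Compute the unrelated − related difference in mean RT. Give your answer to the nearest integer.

117 ms

M(related) = 4584/8 = 573.000
M(unrelated) = 4831/7 = 690.143
Difference = 690.143 − 573.000 = 117.143 ms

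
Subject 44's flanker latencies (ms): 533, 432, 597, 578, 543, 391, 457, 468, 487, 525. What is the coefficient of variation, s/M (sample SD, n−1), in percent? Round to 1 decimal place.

13.1%

n = 10, Σ = 5011, M = 501.1000
Σ(x−M)² = 38590.900; s = √(38590.900/9) = 65.4819
CV = 65.4819 / 501.1000 = 0.13068 = 13.068%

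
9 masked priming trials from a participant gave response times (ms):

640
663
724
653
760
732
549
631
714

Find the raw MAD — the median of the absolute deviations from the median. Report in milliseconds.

Sorted: 549, 631, 640, 653, 663, 714, 724, 732, 760 → median = 663
|x − 663|: 23, 0, 61, 10, 97, 69, 114, 32, 51
Sorted deviations: 0, 10, 23, 32, 51, 61, 69, 97, 114 → MAD = 51

51 ms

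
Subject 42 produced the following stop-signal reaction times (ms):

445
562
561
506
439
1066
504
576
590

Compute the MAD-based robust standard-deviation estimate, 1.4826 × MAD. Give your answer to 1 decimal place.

81.5 ms

Sorted: 439, 445, 504, 506, 561, 562, 576, 590, 1066 → median = 561
|x − 561| sorted: 0, 1, 15, 29, 55, 57, 116, 122, 505 → MAD = 55
Robust SD ≈ 1.4826 × 55 = 81.543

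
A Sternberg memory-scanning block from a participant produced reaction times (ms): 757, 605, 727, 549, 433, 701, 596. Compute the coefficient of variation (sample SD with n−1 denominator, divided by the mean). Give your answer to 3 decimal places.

0.182

n = 7, Σ = 4368, M = 624.0000
Σ(x−M)² = 77478.000; s = √(77478.000/6) = 113.6354
CV = 113.6354 / 624.0000 = 0.18211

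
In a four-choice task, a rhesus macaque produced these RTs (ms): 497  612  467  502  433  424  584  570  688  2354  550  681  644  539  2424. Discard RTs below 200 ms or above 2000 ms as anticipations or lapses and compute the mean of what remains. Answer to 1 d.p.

553.2 ms

Excluded: 2354, 2424
Retained (n=13): Σ = 7191
Mean = 7191/13 = 553.1538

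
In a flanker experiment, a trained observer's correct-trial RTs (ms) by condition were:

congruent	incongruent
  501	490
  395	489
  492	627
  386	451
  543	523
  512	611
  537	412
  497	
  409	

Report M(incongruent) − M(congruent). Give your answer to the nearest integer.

40 ms

M(congruent) = 4272/9 = 474.667
M(incongruent) = 3603/7 = 514.714
Difference = 514.714 − 474.667 = 40.048 ms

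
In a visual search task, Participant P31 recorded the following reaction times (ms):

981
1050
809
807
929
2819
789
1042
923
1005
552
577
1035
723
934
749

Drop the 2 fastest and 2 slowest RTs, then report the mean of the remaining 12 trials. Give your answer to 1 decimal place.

Sorted: 552, 577, 723, 749, 789, 807, 809, 923, 929, 934, 981, 1005, 1035, 1042, 1050, 2819
Drop lowest 2 (552, 577) and highest 2 (1050, 2819)
Remaining (n=12): Σ = 10726, mean = 10726/12 = 893.833

893.8 ms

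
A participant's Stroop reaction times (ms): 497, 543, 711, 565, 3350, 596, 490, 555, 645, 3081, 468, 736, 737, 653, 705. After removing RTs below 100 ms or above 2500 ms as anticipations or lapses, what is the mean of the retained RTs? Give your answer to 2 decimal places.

Excluded: 3081, 3350
Retained (n=13): Σ = 7901
Mean = 7901/13 = 607.7692

607.77 ms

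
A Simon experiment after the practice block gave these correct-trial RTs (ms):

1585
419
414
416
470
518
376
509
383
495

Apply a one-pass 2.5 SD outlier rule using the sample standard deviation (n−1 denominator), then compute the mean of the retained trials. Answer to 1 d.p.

n = 10, ΣRT = 5585, M = 558.500
Σ(x−M)² = 1194410.50; s = √(1194410.50/9) = 364.297
Cutoffs: 558.500 ± 2.5·364.297 → [-352.2, 1469.2]
Outside: 1585 → excluded.
Retained (n=9): Σ = 4000, mean = 4000/9 = 444.444

444.4 ms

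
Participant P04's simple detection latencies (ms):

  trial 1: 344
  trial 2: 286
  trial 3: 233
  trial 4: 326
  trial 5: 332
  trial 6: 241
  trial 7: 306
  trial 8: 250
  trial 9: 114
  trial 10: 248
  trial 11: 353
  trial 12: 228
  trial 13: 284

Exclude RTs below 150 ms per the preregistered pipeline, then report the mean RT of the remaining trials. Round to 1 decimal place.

Excluded: 114
Retained (n=12): Σ = 3431
Mean = 3431/12 = 285.9167

285.9 ms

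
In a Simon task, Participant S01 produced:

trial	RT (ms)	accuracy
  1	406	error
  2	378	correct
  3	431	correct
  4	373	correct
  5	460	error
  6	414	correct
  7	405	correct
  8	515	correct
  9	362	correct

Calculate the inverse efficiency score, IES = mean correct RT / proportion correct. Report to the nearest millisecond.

Correct trials (n=7): 378, 431, 373, 414, 405, 515, 362
Mean correct RT = 2878/7 = 411.1429 ms
Proportion correct = 7/9
IES = 411.1429 / (7/9) = 528.612 ms

529 ms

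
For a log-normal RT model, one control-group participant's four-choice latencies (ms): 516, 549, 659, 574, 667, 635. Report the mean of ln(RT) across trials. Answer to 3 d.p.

ln(RT): 6.2461, 6.3081, 6.4907, 6.3526, 6.5028, 6.4536
Σ ln(RT) = 38.3540
Mean = 38.3540/6 = 6.39233

6.392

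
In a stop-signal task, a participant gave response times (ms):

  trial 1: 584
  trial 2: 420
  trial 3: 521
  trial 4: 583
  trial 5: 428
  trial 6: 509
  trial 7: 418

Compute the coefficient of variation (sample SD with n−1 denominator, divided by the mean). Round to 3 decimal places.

n = 7, Σ = 3463, M = 494.7143
Σ(x−M)² = 32579.429; s = √(32579.429/6) = 73.6879
CV = 73.6879 / 494.7143 = 0.14895

0.149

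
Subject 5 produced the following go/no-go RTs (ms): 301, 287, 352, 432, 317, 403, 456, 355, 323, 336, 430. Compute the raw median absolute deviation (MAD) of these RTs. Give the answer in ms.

51 ms

Sorted: 287, 301, 317, 323, 336, 352, 355, 403, 430, 432, 456 → median = 352
|x − 352|: 51, 65, 0, 80, 35, 51, 104, 3, 29, 16, 78
Sorted deviations: 0, 3, 16, 29, 35, 51, 51, 65, 78, 80, 104 → MAD = 51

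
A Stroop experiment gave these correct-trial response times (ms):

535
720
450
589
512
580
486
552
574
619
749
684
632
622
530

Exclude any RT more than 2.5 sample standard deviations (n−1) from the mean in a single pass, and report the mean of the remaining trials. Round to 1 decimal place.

n = 15, ΣRT = 8834, M = 588.933
Σ(x−M)² = 99554.93; s = √(99554.93/14) = 84.327
Cutoffs: 588.933 ± 2.5·84.327 → [378.1, 799.8]
No RTs fall outside the cutoffs; all 15 retained. Mean = 8834/15 = 588.933

588.9 ms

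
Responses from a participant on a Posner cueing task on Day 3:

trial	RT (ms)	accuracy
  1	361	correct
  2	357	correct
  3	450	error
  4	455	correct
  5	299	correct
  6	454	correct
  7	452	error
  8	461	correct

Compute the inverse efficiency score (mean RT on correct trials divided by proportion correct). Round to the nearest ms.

Correct trials (n=6): 361, 357, 455, 299, 454, 461
Mean correct RT = 2387/6 = 397.8333 ms
Proportion correct = 6/8
IES = 397.8333 / (6/8) = 530.444 ms

530 ms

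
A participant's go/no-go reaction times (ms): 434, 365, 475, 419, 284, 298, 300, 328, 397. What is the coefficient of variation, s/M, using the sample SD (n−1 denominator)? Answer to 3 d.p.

n = 9, Σ = 3300, M = 366.6667
Σ(x−M)² = 37420.000; s = √(37420.000/8) = 68.3923
CV = 68.3923 / 366.6667 = 0.18652

0.187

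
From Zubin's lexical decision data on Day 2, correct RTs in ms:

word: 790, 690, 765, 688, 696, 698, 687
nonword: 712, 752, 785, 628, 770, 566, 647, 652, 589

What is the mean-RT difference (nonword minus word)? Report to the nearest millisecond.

-38 ms

M(word) = 5014/7 = 716.286
M(nonword) = 6101/9 = 677.889
Difference = 677.889 − 716.286 = -38.397 ms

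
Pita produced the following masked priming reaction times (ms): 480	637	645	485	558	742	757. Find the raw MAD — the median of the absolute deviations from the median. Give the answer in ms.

Sorted: 480, 485, 558, 637, 645, 742, 757 → median = 637
|x − 637|: 157, 0, 8, 152, 79, 105, 120
Sorted deviations: 0, 8, 79, 105, 120, 152, 157 → MAD = 105

105 ms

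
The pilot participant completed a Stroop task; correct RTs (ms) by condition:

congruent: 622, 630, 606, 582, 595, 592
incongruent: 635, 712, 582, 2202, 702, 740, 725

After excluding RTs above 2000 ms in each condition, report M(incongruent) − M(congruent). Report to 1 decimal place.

incongruent: exclude 2202
M(congruent) = 3627/6 = 604.500
M(incongruent) = 4096/6 = 682.667
Difference = 682.667 − 604.500 = 78.167 ms

78.2 ms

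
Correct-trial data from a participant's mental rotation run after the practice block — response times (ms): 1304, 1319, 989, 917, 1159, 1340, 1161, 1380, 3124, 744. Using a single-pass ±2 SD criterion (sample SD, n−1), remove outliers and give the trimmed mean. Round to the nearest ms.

1146 ms

n = 10, ΣRT = 13437, M = 1343.700
Σ(x−M)² = 3908004.10; s = √(3908004.10/9) = 658.956
Cutoffs: 1343.700 ± 2·658.956 → [25.8, 2661.6]
Outside: 3124 → excluded.
Retained (n=9): Σ = 10313, mean = 10313/9 = 1145.889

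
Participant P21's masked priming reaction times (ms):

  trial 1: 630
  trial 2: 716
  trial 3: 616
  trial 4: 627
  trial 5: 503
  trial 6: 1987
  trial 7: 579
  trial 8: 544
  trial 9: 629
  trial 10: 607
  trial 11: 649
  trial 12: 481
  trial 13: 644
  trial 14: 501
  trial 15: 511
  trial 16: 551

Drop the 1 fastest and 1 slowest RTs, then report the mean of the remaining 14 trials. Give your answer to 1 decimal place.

Sorted: 481, 501, 503, 511, 544, 551, 579, 607, 616, 627, 629, 630, 644, 649, 716, 1987
Drop lowest 1 (481) and highest 1 (1987)
Remaining (n=14): Σ = 8307, mean = 8307/14 = 593.357

593.4 ms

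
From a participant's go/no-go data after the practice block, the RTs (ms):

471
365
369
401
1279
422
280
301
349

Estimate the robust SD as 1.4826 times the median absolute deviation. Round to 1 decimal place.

78.6 ms

Sorted: 280, 301, 349, 365, 369, 401, 422, 471, 1279 → median = 369
|x − 369| sorted: 0, 4, 20, 32, 53, 68, 89, 102, 910 → MAD = 53
Robust SD ≈ 1.4826 × 53 = 78.578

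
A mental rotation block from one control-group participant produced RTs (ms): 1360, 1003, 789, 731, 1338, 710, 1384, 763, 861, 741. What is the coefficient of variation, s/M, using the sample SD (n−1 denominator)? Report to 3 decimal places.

0.293

n = 10, Σ = 9680, M = 968.0000
Σ(x−M)² = 724622.000; s = √(724622.000/9) = 283.7491
CV = 283.7491 / 968.0000 = 0.29313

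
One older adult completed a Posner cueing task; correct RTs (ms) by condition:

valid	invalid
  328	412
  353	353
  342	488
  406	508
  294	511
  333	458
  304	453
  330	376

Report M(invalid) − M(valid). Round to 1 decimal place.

M(valid) = 2690/8 = 336.250
M(invalid) = 3559/8 = 444.875
Difference = 444.875 − 336.250 = 108.625 ms

108.6 ms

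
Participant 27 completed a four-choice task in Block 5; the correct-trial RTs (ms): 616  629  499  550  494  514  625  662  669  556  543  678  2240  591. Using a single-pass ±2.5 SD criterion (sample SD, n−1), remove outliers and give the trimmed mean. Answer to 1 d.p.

586.6 ms

n = 14, ΣRT = 9866, M = 704.714
Σ(x−M)² = 2589098.86; s = √(2589098.86/13) = 446.275
Cutoffs: 704.714 ± 2.5·446.275 → [-411.0, 1820.4]
Outside: 2240 → excluded.
Retained (n=13): Σ = 7626, mean = 7626/13 = 586.615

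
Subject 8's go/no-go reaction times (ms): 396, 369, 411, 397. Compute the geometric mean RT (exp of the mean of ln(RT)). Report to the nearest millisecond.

393 ms

ln(RT): 5.9814, 5.9108, 6.0186, 5.9839
Mean ln(RT) = 23.8947/4 = 5.97369
Geometric mean = exp(5.97369) = 392.95 ms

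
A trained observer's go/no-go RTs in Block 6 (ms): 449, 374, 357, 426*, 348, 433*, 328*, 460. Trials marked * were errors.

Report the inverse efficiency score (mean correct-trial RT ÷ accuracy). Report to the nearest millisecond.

636 ms

Correct trials (n=5): 449, 374, 357, 348, 460
Mean correct RT = 1988/5 = 397.6000 ms
Proportion correct = 5/8
IES = 397.6000 / (5/8) = 636.160 ms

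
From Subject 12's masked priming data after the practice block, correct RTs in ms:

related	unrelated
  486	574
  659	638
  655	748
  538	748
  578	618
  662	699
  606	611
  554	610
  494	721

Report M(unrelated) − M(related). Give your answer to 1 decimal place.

81.7 ms

M(related) = 5232/9 = 581.333
M(unrelated) = 5967/9 = 663.000
Difference = 663.000 − 581.333 = 81.667 ms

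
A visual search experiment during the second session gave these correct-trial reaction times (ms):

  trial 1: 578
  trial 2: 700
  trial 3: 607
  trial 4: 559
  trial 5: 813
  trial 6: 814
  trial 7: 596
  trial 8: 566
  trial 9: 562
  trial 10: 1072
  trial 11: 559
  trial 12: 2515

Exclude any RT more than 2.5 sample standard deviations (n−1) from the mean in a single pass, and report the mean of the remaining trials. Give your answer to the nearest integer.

n = 12, ΣRT = 9941, M = 828.417
Σ(x−M)² = 3371594.92; s = √(3371594.92/11) = 553.632
Cutoffs: 828.417 ± 2.5·553.632 → [-555.7, 2212.5]
Outside: 2515 → excluded.
Retained (n=11): Σ = 7426, mean = 7426/11 = 675.091

675 ms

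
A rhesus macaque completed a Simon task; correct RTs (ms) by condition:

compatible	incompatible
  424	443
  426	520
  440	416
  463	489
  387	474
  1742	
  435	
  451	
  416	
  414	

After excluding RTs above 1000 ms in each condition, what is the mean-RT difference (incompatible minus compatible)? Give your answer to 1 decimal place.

40.0 ms

compatible: exclude 1742
M(compatible) = 3856/9 = 428.444
M(incompatible) = 2342/5 = 468.400
Difference = 468.400 − 428.444 = 39.956 ms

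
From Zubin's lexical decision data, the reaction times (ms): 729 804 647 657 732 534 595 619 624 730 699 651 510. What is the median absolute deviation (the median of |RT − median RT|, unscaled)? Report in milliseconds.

56 ms

Sorted: 510, 534, 595, 619, 624, 647, 651, 657, 699, 729, 730, 732, 804 → median = 651
|x − 651|: 78, 153, 4, 6, 81, 117, 56, 32, 27, 79, 48, 0, 141
Sorted deviations: 0, 4, 6, 27, 32, 48, 56, 78, 79, 81, 117, 141, 153 → MAD = 56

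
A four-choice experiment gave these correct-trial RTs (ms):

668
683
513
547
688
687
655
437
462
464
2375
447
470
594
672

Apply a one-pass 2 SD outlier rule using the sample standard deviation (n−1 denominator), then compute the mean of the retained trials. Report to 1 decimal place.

570.5 ms

n = 15, ΣRT = 10362, M = 690.800
Σ(x−M)² = 3176822.40; s = √(3176822.40/14) = 476.357
Cutoffs: 690.800 ± 2·476.357 → [-261.9, 1643.5]
Outside: 2375 → excluded.
Retained (n=14): Σ = 7987, mean = 7987/14 = 570.500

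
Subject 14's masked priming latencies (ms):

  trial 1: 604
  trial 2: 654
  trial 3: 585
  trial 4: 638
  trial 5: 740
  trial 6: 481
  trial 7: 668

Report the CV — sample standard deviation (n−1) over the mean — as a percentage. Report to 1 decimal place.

12.9%

n = 7, Σ = 4370, M = 624.2857
Σ(x−M)² = 38857.429; s = √(38857.429/6) = 80.4751
CV = 80.4751 / 624.2857 = 0.12891 = 12.891%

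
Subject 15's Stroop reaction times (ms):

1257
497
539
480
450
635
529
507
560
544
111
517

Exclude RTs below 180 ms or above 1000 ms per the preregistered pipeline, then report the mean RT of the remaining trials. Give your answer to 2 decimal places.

525.80 ms

Excluded: 111, 1257
Retained (n=10): Σ = 5258
Mean = 5258/10 = 525.8000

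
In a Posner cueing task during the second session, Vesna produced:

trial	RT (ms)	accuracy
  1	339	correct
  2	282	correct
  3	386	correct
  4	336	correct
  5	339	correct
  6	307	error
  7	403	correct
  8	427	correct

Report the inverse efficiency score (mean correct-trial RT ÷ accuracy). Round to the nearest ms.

410 ms

Correct trials (n=7): 339, 282, 386, 336, 339, 403, 427
Mean correct RT = 2512/7 = 358.8571 ms
Proportion correct = 7/8
IES = 358.8571 / (7/8) = 410.122 ms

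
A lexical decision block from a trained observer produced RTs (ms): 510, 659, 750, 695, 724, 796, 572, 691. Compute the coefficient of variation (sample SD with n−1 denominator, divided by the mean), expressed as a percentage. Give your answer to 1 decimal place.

13.9%

n = 8, Σ = 5397, M = 674.6250
Σ(x−M)² = 61411.875; s = √(61411.875/7) = 93.6650
CV = 93.6650 / 674.6250 = 0.13884 = 13.884%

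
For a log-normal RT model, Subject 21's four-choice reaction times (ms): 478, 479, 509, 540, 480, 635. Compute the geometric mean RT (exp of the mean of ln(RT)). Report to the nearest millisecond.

517 ms

ln(RT): 6.1696, 6.1717, 6.2324, 6.2916, 6.1738, 6.4536
Mean ln(RT) = 37.4927/6 = 6.24879
Geometric mean = exp(6.24879) = 517.39 ms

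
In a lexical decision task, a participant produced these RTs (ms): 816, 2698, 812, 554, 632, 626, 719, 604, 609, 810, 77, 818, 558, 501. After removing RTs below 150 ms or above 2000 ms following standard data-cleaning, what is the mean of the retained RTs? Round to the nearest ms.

Excluded: 77, 2698
Retained (n=12): Σ = 8059
Mean = 8059/12 = 671.5833

672 ms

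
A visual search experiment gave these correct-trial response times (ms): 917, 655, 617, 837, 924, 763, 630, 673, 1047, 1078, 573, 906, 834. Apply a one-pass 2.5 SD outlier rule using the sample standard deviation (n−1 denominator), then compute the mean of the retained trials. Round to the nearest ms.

804 ms

n = 13, ΣRT = 10454, M = 804.154
Σ(x−M)² = 333335.69; s = √(333335.69/12) = 166.667
Cutoffs: 804.154 ± 2.5·166.667 → [387.5, 1220.8]
No RTs fall outside the cutoffs; all 13 retained. Mean = 10454/13 = 804.154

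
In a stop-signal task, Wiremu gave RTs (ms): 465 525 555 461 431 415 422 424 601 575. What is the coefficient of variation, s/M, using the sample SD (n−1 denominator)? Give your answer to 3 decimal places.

n = 10, Σ = 4874, M = 487.4000
Σ(x−M)² = 44480.400; s = √(44480.400/9) = 70.3013
CV = 70.3013 / 487.4000 = 0.14424

0.144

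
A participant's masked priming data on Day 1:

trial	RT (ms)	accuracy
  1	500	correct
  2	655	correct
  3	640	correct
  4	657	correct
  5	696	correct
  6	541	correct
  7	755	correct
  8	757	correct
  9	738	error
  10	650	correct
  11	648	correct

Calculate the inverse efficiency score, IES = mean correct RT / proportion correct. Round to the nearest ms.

Correct trials (n=10): 500, 655, 640, 657, 696, 541, 755, 757, 650, 648
Mean correct RT = 6499/10 = 649.9000 ms
Proportion correct = 10/11
IES = 649.9000 / (10/11) = 714.890 ms

715 ms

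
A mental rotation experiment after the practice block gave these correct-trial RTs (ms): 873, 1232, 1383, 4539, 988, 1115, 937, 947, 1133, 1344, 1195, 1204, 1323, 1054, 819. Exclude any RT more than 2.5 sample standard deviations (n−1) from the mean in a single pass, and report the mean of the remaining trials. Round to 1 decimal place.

n = 15, ΣRT = 20086, M = 1339.067
Σ(x−M)² = 11392488.93; s = √(11392488.93/14) = 902.080
Cutoffs: 1339.067 ± 2.5·902.080 → [-916.1, 3594.3]
Outside: 4539 → excluded.
Retained (n=14): Σ = 15547, mean = 15547/14 = 1110.500

1110.5 ms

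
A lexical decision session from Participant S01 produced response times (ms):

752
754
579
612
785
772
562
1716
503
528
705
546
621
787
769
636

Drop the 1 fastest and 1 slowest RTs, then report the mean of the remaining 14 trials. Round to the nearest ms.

672 ms

Sorted: 503, 528, 546, 562, 579, 612, 621, 636, 705, 752, 754, 769, 772, 785, 787, 1716
Drop lowest 1 (503) and highest 1 (1716)
Remaining (n=14): Σ = 9408, mean = 9408/14 = 672.000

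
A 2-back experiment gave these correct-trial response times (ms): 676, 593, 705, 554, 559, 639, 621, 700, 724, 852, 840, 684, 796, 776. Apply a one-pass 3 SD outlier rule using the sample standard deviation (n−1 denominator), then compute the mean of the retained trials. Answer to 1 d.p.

694.2 ms

n = 14, ΣRT = 9719, M = 694.214
Σ(x−M)² = 121268.36; s = √(121268.36/13) = 96.583
Cutoffs: 694.214 ± 3·96.583 → [404.5, 984.0]
No RTs fall outside the cutoffs; all 14 retained. Mean = 9719/14 = 694.214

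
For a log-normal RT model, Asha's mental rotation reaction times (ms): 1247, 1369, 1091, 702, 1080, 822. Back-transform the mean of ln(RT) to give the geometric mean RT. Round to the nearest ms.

ln(RT): 7.1285, 7.2218, 6.9948, 6.5539, 6.9847, 6.7117
Mean ln(RT) = 41.5956/6 = 6.93260
Geometric mean = exp(6.93260) = 1025.15 ms

1025 ms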